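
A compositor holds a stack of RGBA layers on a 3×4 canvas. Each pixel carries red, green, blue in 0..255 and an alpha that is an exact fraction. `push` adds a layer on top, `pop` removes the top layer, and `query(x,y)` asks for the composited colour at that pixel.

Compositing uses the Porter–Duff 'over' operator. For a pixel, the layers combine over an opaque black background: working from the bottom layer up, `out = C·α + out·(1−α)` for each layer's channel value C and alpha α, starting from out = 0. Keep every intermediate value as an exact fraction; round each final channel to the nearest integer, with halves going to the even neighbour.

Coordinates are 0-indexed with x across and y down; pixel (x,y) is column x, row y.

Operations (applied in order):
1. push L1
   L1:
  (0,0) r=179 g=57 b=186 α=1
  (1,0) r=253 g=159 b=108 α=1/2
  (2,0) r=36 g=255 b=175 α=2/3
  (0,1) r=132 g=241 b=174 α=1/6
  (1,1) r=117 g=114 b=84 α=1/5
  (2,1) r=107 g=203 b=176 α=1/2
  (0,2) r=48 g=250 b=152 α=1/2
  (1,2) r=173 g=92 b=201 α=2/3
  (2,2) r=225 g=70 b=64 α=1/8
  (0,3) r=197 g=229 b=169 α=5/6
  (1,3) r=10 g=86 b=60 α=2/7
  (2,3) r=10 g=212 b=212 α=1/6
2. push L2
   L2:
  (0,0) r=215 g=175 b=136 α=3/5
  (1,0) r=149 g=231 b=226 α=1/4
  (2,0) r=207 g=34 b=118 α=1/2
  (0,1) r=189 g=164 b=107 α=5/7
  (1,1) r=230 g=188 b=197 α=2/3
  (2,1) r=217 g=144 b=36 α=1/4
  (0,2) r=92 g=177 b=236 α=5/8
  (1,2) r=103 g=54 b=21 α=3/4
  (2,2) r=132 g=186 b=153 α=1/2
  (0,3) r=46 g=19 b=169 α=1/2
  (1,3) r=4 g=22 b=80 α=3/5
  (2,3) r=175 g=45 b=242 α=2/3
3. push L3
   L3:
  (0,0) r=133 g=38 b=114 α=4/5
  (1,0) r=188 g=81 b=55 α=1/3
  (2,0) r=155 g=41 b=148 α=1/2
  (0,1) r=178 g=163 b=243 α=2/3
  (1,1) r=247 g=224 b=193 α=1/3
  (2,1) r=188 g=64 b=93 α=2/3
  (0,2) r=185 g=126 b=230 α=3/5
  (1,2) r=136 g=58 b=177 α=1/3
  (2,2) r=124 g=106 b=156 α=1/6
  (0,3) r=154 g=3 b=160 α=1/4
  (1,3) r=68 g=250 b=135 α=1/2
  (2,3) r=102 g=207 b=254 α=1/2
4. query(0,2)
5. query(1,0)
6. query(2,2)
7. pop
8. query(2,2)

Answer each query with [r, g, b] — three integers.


(0,2) stack=L1,L2,L3; from [0,0,0]:
+L1 (α=1/2) → [24, 125, 76]
+L2 (α=5/8) → [133/2, 315/2, 176]
+L3 (α=3/5) → [688/5, 693/5, 1042/5]
rounded: [138, 139, 208]

(1,0) stack=L1,L2,L3; from [0,0,0]:
L1 α=1/2: [253/2, 159/2, 54]
L2 α=1/4: [1057/8, 939/8, 97]
L3 α=1/3: [603/4, 421/4, 83]
rounded: [151, 105, 83]

(2,2) stack=L1,L2,L3; from [0,0,0]:
+L1 (α=1/8) → [225/8, 35/4, 8]
+L2 (α=1/2) → [1281/16, 779/8, 161/2]
+L3 (α=1/6) → [8389/96, 1581/16, 1117/12]
= [87, 99, 93]

(2,2) stack=L1,L2; from [0,0,0]:
after L1 α=1/8: [225/8, 35/4, 8]
after L2 α=1/2: [1281/16, 779/8, 161/2]
= [80, 97, 80]


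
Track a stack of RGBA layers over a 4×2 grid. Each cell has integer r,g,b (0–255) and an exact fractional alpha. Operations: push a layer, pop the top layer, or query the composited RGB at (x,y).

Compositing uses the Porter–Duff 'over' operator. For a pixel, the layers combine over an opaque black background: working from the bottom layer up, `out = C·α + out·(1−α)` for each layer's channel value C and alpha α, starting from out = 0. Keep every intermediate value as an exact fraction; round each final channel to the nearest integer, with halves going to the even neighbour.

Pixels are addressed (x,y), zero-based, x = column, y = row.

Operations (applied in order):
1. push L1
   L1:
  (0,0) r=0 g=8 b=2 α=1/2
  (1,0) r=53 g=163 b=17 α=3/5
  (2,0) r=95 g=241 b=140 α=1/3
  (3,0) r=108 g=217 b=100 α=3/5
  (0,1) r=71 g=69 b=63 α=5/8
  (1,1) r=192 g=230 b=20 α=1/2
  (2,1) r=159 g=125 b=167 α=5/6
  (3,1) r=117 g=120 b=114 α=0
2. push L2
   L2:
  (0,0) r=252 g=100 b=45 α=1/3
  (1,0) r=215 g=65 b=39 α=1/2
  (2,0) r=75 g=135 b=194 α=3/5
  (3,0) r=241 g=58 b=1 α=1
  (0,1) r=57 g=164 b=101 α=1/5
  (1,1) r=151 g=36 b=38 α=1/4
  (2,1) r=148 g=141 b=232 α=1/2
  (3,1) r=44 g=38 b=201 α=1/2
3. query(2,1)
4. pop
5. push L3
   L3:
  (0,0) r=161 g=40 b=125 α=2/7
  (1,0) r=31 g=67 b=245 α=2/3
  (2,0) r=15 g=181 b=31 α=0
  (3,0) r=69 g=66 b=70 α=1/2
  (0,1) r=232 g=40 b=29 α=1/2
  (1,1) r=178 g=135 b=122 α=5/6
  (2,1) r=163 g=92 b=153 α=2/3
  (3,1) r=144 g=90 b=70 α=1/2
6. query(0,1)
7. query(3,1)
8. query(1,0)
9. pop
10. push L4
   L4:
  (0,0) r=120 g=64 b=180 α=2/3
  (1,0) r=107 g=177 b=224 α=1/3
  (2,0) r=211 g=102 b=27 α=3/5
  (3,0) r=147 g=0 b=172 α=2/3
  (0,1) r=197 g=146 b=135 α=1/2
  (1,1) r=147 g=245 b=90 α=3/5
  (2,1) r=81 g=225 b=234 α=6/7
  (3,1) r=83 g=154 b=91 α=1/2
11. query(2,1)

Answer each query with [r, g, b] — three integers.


(2,1) stack=L1,L2; from [0,0,0]:
+L1 (α=5/6) → [265/2, 625/6, 835/6]
+L2 (α=1/2) → [561/4, 1471/12, 2227/12]
→ [140, 123, 186]

(0,1) stack=L1,L3; from [0,0,0]:
+L1 (α=5/8) → [355/8, 345/8, 315/8]
+L3 (α=1/2) → [2211/16, 665/16, 547/16]
rounded: [138, 42, 34]

query (3,1) [L1,L3] — begin 0,0,0
+L1 (α=0) → [0, 0, 0]
+L3 (α=1/2) → [72, 45, 35]
→ [72, 45, 35]

(1,0) stack=L1,L3; from [0,0,0]:
after L1 α=3/5: [159/5, 489/5, 51/5]
after L3 α=2/3: [469/15, 1159/15, 2501/15]
→ [31, 77, 167]

query (2,1) [L1,L4] — begin 0,0,0
after L1 α=5/6: [265/2, 625/6, 835/6]
after L4 α=6/7: [1237/14, 8725/42, 9259/42]
→ [88, 208, 220]


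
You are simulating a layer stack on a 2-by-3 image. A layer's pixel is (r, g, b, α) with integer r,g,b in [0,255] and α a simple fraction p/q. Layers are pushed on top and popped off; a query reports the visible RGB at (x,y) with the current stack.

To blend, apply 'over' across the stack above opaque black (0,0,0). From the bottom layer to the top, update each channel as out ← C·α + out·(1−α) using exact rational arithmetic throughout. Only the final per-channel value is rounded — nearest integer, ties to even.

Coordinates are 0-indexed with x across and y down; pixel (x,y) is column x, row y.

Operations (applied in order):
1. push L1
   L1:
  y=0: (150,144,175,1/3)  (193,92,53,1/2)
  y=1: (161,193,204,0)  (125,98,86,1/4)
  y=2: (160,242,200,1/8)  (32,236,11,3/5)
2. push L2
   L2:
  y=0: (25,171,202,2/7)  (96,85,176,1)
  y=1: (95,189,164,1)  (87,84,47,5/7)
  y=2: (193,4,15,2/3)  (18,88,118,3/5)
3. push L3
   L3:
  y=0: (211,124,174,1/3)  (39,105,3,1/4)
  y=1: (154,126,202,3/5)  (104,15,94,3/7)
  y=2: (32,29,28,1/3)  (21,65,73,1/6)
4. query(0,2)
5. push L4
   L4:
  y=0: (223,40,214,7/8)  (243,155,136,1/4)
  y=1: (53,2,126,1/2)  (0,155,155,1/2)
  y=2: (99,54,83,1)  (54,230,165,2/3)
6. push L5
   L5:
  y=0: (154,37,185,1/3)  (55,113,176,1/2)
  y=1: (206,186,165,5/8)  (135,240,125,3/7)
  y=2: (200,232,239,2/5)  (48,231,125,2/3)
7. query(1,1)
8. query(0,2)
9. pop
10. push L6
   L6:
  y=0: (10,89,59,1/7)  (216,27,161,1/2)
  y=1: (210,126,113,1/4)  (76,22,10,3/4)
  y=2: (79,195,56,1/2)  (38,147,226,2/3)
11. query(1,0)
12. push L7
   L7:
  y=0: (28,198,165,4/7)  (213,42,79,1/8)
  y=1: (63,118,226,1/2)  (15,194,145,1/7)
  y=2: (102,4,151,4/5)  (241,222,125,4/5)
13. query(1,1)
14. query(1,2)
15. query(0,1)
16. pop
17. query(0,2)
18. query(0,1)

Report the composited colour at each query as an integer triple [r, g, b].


query (0,2) [L1,L2,L3] — begin 0,0,0
after L1 α=1/8: [20, 121/4, 25]
after L2 α=2/3: [406/3, 51/4, 55/3]
after L3 α=1/3: [908/9, 109/6, 194/9]
→ [101, 18, 22]

(1,1) stack=L1,L2,L3,L4,L5; from [0,0,0]:
L1 α=1/4: [125/4, 49/2, 43/2]
L2 α=5/7: [995/14, 67, 278/7]
L3 α=3/7: [4174/49, 313/7, 3086/49]
L4 α=1/2: [2087/49, 699/7, 10681/98]
L5 α=3/7: [28193/343, 7836/49, 39737/343]
= [82, 160, 116]

query (0,2) [L1,L2,L3,L4,L5] — begin 0,0,0
+L1 (α=1/8) → [20, 121/4, 25]
+L2 (α=2/3) → [406/3, 51/4, 55/3]
+L3 (α=1/3) → [908/9, 109/6, 194/9]
+L4 (α=1) → [99, 54, 83]
+L5 (α=2/5) → [697/5, 626/5, 727/5]
rounded: [139, 125, 145]

at x=1,y=0 over L1,L2,L3,L4,L6:
after L1 α=1/2: [193/2, 46, 53/2]
after L2 α=1: [96, 85, 176]
after L3 α=1/4: [327/4, 90, 531/4]
after L4 α=1/4: [1953/16, 425/4, 2137/16]
after L6 α=1/2: [5409/32, 533/8, 4713/32]
rounded: [169, 67, 147]

(1,1) stack=L1,L2,L3,L4,L6,L7; from [0,0,0]:
after L1 α=1/4: [125/4, 49/2, 43/2]
after L2 α=5/7: [995/14, 67, 278/7]
after L3 α=3/7: [4174/49, 313/7, 3086/49]
after L4 α=1/2: [2087/49, 699/7, 10681/98]
after L6 α=3/4: [13259/196, 1161/28, 13621/392]
after L7 α=1/7: [41247/686, 6199/98, 69283/1372]
= [60, 63, 50]

at x=1,y=2 over L1,L2,L3,L4,L6,L7:
L1 α=3/5: [96/5, 708/5, 33/5]
L2 α=3/5: [462/25, 2736/25, 1836/25]
L3 α=1/6: [189/10, 3061/30, 2201/30]
L4 α=2/3: [423/10, 16861/90, 12101/90]
L6 α=2/3: [1183/30, 43321/270, 52781/270]
L7 α=4/5: [30103/150, 283081/1350, 187781/1350]
= [201, 210, 139]

at x=0,y=1 over L1,L2,L3,L4,L6,L7:
L1 α=0: [0, 0, 0]
L2 α=1: [95, 189, 164]
L3 α=3/5: [652/5, 756/5, 934/5]
L4 α=1/2: [917/10, 383/5, 782/5]
L6 α=1/4: [4851/40, 1779/20, 2911/20]
L7 α=1/2: [7371/80, 4139/40, 7431/40]
= [92, 103, 186]

(0,2) stack=L1,L2,L3,L4,L6; from [0,0,0]:
after L1 α=1/8: [20, 121/4, 25]
after L2 α=2/3: [406/3, 51/4, 55/3]
after L3 α=1/3: [908/9, 109/6, 194/9]
after L4 α=1: [99, 54, 83]
after L6 α=1/2: [89, 249/2, 139/2]
= [89, 124, 70]

at x=0,y=1 over L1,L2,L3,L4,L6:
after L1 α=0: [0, 0, 0]
after L2 α=1: [95, 189, 164]
after L3 α=3/5: [652/5, 756/5, 934/5]
after L4 α=1/2: [917/10, 383/5, 782/5]
after L6 α=1/4: [4851/40, 1779/20, 2911/20]
= [121, 89, 146]


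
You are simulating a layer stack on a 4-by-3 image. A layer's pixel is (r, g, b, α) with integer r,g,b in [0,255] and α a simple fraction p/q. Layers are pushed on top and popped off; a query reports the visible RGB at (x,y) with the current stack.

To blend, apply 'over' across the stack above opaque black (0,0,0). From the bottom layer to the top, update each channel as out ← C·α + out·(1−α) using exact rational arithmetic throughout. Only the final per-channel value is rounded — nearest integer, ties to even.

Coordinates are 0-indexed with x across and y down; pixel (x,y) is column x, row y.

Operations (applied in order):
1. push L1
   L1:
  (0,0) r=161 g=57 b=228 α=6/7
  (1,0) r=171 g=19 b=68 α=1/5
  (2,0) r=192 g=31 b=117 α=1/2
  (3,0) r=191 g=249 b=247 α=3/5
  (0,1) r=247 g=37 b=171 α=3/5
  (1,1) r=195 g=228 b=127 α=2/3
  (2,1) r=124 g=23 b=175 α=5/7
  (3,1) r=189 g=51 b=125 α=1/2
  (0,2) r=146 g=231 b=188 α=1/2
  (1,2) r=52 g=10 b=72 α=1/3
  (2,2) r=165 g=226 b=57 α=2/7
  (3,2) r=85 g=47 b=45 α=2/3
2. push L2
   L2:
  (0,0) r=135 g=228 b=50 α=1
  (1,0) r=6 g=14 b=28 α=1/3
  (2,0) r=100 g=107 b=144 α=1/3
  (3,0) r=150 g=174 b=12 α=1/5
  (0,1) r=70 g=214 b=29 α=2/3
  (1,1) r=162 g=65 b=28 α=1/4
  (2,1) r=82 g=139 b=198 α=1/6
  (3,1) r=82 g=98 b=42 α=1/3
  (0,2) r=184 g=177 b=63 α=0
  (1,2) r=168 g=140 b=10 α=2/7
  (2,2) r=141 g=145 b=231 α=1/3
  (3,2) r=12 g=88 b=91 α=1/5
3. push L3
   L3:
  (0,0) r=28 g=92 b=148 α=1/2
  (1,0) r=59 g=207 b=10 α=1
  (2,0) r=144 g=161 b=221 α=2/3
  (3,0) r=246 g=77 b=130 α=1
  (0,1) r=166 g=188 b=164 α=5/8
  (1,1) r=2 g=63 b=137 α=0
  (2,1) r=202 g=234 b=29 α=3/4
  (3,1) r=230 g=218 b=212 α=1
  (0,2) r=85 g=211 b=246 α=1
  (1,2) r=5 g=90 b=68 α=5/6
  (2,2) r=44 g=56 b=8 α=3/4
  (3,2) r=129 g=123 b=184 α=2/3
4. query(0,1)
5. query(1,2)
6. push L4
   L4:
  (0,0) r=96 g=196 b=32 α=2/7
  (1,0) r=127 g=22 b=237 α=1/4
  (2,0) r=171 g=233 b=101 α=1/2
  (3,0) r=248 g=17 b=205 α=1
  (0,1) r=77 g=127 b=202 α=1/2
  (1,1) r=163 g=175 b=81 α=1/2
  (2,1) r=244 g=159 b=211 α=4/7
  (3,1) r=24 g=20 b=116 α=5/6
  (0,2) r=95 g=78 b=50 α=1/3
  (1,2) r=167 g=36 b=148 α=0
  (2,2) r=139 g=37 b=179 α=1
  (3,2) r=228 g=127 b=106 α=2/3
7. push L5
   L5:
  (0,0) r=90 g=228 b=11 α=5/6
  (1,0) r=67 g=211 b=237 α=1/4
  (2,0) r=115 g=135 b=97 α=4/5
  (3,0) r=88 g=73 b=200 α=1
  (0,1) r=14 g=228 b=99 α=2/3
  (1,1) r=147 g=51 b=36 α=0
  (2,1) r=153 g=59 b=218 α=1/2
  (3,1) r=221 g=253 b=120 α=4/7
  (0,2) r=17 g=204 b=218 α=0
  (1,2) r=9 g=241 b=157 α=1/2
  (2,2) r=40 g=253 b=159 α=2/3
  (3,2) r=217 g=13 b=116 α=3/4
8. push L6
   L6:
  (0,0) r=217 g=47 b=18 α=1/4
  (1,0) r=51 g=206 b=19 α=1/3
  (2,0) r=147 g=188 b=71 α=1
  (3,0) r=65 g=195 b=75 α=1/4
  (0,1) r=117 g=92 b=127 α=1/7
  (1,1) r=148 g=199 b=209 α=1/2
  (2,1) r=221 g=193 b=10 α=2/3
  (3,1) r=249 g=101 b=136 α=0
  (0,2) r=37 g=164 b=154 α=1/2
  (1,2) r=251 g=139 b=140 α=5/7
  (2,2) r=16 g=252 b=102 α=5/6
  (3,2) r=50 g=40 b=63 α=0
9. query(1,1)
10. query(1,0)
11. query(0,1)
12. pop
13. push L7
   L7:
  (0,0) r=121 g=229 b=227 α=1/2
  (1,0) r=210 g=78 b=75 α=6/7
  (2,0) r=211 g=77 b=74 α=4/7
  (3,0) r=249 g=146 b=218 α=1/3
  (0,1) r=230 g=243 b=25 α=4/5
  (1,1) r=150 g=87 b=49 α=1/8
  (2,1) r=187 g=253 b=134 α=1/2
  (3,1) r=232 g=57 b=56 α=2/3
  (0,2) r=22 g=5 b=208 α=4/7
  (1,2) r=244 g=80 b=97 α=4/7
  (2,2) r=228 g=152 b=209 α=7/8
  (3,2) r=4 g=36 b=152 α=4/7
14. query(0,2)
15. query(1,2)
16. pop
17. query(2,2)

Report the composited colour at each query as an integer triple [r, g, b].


(0,1) stack=L1,L2,L3; from [0,0,0]:
+L1 (α=3/5) → [741/5, 111/5, 513/5]
+L2 (α=2/3) → [1441/15, 2251/15, 803/15]
+L3 (α=5/8) → [5591/40, 6951/40, 4903/40]
= [140, 174, 123]

(1,2) stack=L1,L2,L3; from [0,0,0]:
after L1 α=1/3: [52/3, 10/3, 24]
after L2 α=2/7: [1268/21, 890/21, 20]
after L3 α=5/6: [1793/126, 5170/63, 60]
rounded: [14, 82, 60]

query (1,1) [L1,L2,L3,L4,L5,L6] — begin 0,0,0
+L1 (α=2/3) → [130, 152, 254/3]
+L2 (α=1/4) → [138, 521/4, 141/2]
+L3 (α=0) → [138, 521/4, 141/2]
+L4 (α=1/2) → [301/2, 1221/8, 303/4]
+L5 (α=0) → [301/2, 1221/8, 303/4]
+L6 (α=1/2) → [597/4, 2813/16, 1139/8]
= [149, 176, 142]

(1,0) stack=L1,L2,L3,L4,L5,L6; from [0,0,0]:
after L1 α=1/5: [171/5, 19/5, 68/5]
after L2 α=1/3: [124/5, 36/5, 92/5]
after L3 α=1: [59, 207, 10]
after L4 α=1/4: [76, 643/4, 267/4]
after L5 α=1/4: [295/4, 2773/16, 1749/16]
after L6 α=1/3: [397/6, 4421/24, 1901/24]
rounded: [66, 184, 79]

query (0,1) [L1,L2,L3,L4,L5,L6] — begin 0,0,0
after L1 α=3/5: [741/5, 111/5, 513/5]
after L2 α=2/3: [1441/15, 2251/15, 803/15]
after L3 α=5/8: [5591/40, 6951/40, 4903/40]
after L4 α=1/2: [8671/80, 12031/80, 12983/80]
after L5 α=2/3: [3637/80, 48511/240, 28823/240]
after L6 α=1/7: [15591/280, 52191/280, 33903/280]
→ [56, 186, 121]

at x=0,y=2 over L1,L2,L3,L4,L5,L7:
after L1 α=1/2: [73, 231/2, 94]
after L2 α=0: [73, 231/2, 94]
after L3 α=1: [85, 211, 246]
after L4 α=1/3: [265/3, 500/3, 542/3]
after L5 α=0: [265/3, 500/3, 542/3]
after L7 α=4/7: [353/7, 520/7, 1374/7]
rounded: [50, 74, 196]

at x=1,y=2 over L1,L2,L3,L4,L5,L7:
L1 α=1/3: [52/3, 10/3, 24]
L2 α=2/7: [1268/21, 890/21, 20]
L3 α=5/6: [1793/126, 5170/63, 60]
L4 α=0: [1793/126, 5170/63, 60]
L5 α=1/2: [2927/252, 20353/126, 217/2]
L7 α=4/7: [84911/588, 33793/294, 1427/14]
= [144, 115, 102]

at x=2,y=2 over L1,L2,L3,L4,L5:
L1 α=2/7: [330/7, 452/7, 114/7]
L2 α=1/3: [549/7, 1919/21, 615/7]
L3 α=3/4: [1473/28, 5447/84, 783/28]
L4 α=1: [139, 37, 179]
L5 α=2/3: [73, 181, 497/3]
= [73, 181, 166]


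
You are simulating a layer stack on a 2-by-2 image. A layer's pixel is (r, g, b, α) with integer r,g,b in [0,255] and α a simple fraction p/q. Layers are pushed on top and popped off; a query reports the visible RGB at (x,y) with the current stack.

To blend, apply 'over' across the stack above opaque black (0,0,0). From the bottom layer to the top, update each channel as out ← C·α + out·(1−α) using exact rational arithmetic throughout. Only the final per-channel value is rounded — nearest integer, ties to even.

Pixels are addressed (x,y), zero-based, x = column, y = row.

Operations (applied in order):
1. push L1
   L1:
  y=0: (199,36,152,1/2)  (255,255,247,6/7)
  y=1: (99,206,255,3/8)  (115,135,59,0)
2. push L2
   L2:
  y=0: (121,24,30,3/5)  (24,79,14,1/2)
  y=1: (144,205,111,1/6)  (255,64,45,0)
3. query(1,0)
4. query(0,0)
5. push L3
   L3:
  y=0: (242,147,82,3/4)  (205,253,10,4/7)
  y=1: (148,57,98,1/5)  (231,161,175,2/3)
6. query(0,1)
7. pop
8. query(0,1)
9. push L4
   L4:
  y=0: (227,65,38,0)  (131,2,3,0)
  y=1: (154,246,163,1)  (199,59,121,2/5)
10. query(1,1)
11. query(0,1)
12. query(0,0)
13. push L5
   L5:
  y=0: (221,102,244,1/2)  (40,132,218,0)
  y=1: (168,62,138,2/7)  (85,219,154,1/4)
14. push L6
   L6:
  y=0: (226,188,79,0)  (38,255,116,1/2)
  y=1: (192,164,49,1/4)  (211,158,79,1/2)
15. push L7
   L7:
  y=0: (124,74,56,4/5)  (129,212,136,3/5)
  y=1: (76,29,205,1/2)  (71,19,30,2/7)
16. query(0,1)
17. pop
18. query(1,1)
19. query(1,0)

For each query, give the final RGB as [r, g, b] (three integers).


at x=1,y=0 over L1,L2:
L1 α=6/7: [1530/7, 1530/7, 1482/7]
L2 α=1/2: [849/7, 2083/14, 790/7]
rounded: [121, 149, 113]

(0,0) stack=L1,L2; from [0,0,0]:
L1 α=1/2: [199/2, 18, 76]
L2 α=3/5: [562/5, 108/5, 242/5]
→ [112, 22, 48]

query (0,1) [L1,L2,L3] — begin 0,0,0
+L1 (α=3/8) → [297/8, 309/4, 765/8]
+L2 (α=1/6) → [879/16, 2365/24, 1571/16]
+L3 (α=1/5) → [1471/20, 2707/30, 1963/20]
= [74, 90, 98]

query (0,1) [L1,L2] — begin 0,0,0
L1 α=3/8: [297/8, 309/4, 765/8]
L2 α=1/6: [879/16, 2365/24, 1571/16]
rounded: [55, 99, 98]

at x=1,y=1 over L1,L2,L4:
+L1 (α=0) → [0, 0, 0]
+L2 (α=0) → [0, 0, 0]
+L4 (α=2/5) → [398/5, 118/5, 242/5]
rounded: [80, 24, 48]

query (0,1) [L1,L2,L4] — begin 0,0,0
L1 α=3/8: [297/8, 309/4, 765/8]
L2 α=1/6: [879/16, 2365/24, 1571/16]
L4 α=1: [154, 246, 163]
→ [154, 246, 163]

query (0,0) [L1,L2,L4] — begin 0,0,0
after L1 α=1/2: [199/2, 18, 76]
after L2 α=3/5: [562/5, 108/5, 242/5]
after L4 α=0: [562/5, 108/5, 242/5]
rounded: [112, 22, 48]

(0,1) stack=L1,L2,L4,L5,L6,L7; from [0,0,0]:
+L1 (α=3/8) → [297/8, 309/4, 765/8]
+L2 (α=1/6) → [879/16, 2365/24, 1571/16]
+L4 (α=1) → [154, 246, 163]
+L5 (α=2/7) → [158, 1354/7, 1091/7]
+L6 (α=1/4) → [333/2, 2605/14, 904/7]
+L7 (α=1/2) → [485/4, 3011/28, 2339/14]
rounded: [121, 108, 167]

query (1,1) [L1,L2,L4,L5,L6] — begin 0,0,0
+L1 (α=0) → [0, 0, 0]
+L2 (α=0) → [0, 0, 0]
+L4 (α=2/5) → [398/5, 118/5, 242/5]
+L5 (α=1/4) → [1619/20, 1449/20, 374/5]
+L6 (α=1/2) → [5839/40, 4609/40, 769/10]
= [146, 115, 77]

(1,0) stack=L1,L2,L4,L5,L6; from [0,0,0]:
after L1 α=6/7: [1530/7, 1530/7, 1482/7]
after L2 α=1/2: [849/7, 2083/14, 790/7]
after L4 α=0: [849/7, 2083/14, 790/7]
after L5 α=0: [849/7, 2083/14, 790/7]
after L6 α=1/2: [1115/14, 5653/28, 801/7]
= [80, 202, 114]


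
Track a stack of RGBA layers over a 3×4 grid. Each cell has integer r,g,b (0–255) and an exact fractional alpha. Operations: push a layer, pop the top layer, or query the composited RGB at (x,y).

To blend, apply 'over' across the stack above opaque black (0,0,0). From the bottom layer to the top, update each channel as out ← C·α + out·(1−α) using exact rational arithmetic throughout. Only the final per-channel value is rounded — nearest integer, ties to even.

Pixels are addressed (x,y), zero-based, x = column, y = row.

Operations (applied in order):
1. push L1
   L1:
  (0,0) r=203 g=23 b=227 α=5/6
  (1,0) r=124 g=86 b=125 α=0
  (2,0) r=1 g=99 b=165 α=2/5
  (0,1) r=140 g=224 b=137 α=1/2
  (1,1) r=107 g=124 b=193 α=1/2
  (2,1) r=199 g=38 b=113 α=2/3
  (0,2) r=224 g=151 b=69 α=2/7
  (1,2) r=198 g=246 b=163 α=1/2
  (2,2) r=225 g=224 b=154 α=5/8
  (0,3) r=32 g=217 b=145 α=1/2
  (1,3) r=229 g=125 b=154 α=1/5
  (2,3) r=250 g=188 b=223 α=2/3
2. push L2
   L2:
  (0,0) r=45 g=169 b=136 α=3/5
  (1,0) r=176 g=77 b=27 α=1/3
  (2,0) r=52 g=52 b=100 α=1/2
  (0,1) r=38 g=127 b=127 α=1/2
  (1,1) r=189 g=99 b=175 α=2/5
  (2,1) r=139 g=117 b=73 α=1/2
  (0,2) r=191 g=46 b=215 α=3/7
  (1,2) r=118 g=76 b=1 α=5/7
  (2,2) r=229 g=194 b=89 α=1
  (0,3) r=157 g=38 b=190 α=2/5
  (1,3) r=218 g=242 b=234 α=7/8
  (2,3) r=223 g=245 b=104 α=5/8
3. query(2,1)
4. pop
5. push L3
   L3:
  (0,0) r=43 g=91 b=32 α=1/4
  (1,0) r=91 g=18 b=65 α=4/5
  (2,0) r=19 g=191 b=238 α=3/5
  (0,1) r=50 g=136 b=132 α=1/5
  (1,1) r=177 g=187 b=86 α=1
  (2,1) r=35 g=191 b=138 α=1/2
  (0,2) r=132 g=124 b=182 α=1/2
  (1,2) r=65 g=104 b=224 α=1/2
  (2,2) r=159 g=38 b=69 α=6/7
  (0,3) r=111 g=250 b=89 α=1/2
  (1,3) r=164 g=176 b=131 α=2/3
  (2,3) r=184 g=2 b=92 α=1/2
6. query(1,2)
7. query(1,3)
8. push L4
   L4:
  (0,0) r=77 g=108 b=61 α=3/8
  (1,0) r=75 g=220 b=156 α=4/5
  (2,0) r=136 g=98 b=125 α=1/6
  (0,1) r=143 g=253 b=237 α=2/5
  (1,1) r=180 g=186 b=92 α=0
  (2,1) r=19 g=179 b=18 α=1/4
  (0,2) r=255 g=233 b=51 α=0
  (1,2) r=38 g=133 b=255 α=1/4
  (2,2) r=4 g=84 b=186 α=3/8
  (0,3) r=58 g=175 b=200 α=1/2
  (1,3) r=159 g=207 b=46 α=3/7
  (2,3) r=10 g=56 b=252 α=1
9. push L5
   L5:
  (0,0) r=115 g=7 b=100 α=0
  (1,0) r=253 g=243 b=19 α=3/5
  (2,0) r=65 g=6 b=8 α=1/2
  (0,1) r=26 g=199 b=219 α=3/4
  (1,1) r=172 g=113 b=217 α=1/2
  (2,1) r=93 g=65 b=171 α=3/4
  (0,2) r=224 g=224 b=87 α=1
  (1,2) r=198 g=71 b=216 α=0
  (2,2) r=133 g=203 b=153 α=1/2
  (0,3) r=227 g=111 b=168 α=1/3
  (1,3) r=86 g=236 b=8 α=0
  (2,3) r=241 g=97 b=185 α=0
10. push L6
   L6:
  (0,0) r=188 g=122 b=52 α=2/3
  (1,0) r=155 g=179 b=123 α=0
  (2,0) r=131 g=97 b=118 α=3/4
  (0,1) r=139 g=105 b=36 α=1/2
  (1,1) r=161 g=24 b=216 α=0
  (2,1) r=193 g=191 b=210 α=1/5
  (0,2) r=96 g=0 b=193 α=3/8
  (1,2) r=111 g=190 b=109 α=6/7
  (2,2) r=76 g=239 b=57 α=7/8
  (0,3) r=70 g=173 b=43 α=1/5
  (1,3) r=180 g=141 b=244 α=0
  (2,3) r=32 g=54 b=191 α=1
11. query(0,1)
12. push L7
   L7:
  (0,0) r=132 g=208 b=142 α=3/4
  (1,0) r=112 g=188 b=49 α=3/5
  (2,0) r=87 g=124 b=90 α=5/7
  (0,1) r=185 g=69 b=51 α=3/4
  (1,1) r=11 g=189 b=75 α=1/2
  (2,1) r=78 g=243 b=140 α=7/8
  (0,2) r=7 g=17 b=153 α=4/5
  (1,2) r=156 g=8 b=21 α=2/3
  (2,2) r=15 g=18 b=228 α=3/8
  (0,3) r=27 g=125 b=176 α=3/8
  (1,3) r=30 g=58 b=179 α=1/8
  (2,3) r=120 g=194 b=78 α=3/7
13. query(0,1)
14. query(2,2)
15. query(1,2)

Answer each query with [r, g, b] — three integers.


query (2,1) [L1,L2] — begin 0,0,0
+L1 (α=2/3) → [398/3, 76/3, 226/3]
+L2 (α=1/2) → [815/6, 427/6, 445/6]
= [136, 71, 74]

at x=1,y=2 over L1,L3:
L1 α=1/2: [99, 123, 163/2]
L3 α=1/2: [82, 227/2, 611/4]
rounded: [82, 114, 153]

query (1,3) [L1,L3] — begin 0,0,0
after L1 α=1/5: [229/5, 25, 154/5]
after L3 α=2/3: [623/5, 377/3, 488/5]
→ [125, 126, 98]

(0,1) stack=L1,L3,L4,L5,L6; from [0,0,0]:
+L1 (α=1/2) → [70, 112, 137/2]
+L3 (α=1/5) → [66, 584/5, 406/5]
+L4 (α=2/5) → [484/5, 4282/25, 3588/25]
+L5 (α=3/4) → [437/10, 19207/100, 20013/100]
+L6 (α=1/2) → [1827/20, 29707/200, 23613/200]
→ [91, 149, 118]

(0,1) stack=L1,L3,L4,L5,L6,L7; from [0,0,0]:
L1 α=1/2: [70, 112, 137/2]
L3 α=1/5: [66, 584/5, 406/5]
L4 α=2/5: [484/5, 4282/25, 3588/25]
L5 α=3/4: [437/10, 19207/100, 20013/100]
L6 α=1/2: [1827/20, 29707/200, 23613/200]
L7 α=3/4: [12927/80, 71107/800, 54213/800]
rounded: [162, 89, 68]

query (2,2) [L1,L3,L4,L5,L6,L7] — begin 0,0,0
L1 α=5/8: [1125/8, 140, 385/4]
L3 α=6/7: [1251/8, 368/7, 2041/28]
L4 α=3/8: [6351/64, 901/14, 25829/224]
L5 α=1/2: [14863/128, 3743/28, 60101/448]
L6 α=7/8: [82959/1024, 50587/224, 238853/3584]
L7 α=3/8: [460875/8192, 265031/1792, 3645721/28672]
rounded: [56, 148, 127]

(1,2) stack=L1,L3,L4,L5,L6,L7; from [0,0,0]:
+L1 (α=1/2) → [99, 123, 163/2]
+L3 (α=1/2) → [82, 227/2, 611/4]
+L4 (α=1/4) → [71, 947/8, 2853/16]
+L5 (α=0) → [71, 947/8, 2853/16]
+L6 (α=6/7) → [737/7, 10067/56, 13317/112]
+L7 (α=2/3) → [2921/21, 10963/168, 6007/112]
→ [139, 65, 54]


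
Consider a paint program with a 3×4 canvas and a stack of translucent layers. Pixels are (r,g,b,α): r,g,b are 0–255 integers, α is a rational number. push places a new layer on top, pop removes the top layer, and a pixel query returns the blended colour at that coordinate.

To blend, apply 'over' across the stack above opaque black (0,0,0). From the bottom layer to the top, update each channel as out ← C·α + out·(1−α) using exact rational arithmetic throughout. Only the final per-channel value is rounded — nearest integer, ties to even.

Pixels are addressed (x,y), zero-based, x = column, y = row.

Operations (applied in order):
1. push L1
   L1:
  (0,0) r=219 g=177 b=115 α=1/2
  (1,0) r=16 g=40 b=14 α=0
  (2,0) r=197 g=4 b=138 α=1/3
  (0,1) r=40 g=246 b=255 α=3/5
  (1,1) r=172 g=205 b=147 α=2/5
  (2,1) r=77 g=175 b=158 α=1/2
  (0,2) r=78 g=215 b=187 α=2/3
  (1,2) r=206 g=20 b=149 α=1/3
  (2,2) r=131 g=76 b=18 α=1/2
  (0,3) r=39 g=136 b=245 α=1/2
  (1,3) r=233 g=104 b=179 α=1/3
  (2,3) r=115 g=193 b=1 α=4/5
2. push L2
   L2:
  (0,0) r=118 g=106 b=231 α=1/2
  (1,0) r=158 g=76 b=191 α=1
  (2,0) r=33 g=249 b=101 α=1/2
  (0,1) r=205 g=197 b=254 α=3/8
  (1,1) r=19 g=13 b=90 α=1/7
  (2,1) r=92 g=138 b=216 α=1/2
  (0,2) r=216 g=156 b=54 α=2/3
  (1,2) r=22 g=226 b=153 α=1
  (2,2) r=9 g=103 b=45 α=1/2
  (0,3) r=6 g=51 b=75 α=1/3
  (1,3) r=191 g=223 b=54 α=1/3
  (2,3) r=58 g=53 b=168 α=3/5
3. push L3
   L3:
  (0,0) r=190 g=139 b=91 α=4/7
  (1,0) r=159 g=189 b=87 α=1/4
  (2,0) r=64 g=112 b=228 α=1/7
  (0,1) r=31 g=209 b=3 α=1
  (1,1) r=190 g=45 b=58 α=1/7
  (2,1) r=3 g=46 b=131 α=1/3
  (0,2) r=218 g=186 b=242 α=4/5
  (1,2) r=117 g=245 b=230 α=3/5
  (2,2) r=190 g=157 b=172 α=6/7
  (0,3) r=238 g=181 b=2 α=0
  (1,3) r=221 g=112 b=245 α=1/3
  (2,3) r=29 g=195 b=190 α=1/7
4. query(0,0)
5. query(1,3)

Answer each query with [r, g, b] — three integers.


at x=0,y=0 over L1,L2,L3:
after L1 α=1/2: [219/2, 177/2, 115/2]
after L2 α=1/2: [455/4, 389/4, 577/4]
after L3 α=4/7: [4405/28, 3391/28, 3187/28]
→ [157, 121, 114]

(1,3) stack=L1,L2,L3; from [0,0,0]:
L1 α=1/3: [233/3, 104/3, 179/3]
L2 α=1/3: [1039/9, 877/9, 520/9]
L3 α=1/3: [4067/27, 2762/27, 3245/27]
= [151, 102, 120]


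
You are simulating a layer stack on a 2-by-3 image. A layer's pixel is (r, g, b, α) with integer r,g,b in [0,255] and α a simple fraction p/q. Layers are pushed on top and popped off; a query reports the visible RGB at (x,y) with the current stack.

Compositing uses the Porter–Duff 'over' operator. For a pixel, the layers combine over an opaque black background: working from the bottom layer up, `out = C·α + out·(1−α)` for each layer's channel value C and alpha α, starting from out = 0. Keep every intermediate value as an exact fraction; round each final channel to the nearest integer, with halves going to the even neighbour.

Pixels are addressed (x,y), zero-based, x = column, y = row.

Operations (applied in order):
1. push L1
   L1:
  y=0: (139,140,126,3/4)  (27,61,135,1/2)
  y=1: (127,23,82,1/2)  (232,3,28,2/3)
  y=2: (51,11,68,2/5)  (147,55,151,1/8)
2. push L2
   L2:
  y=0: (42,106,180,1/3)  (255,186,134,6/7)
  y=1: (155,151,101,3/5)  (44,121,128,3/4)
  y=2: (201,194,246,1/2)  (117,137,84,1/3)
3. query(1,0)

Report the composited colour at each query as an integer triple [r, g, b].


at x=1,y=0 over L1,L2:
after L1 α=1/2: [27/2, 61/2, 135/2]
after L2 α=6/7: [441/2, 2293/14, 249/2]
→ [220, 164, 124]


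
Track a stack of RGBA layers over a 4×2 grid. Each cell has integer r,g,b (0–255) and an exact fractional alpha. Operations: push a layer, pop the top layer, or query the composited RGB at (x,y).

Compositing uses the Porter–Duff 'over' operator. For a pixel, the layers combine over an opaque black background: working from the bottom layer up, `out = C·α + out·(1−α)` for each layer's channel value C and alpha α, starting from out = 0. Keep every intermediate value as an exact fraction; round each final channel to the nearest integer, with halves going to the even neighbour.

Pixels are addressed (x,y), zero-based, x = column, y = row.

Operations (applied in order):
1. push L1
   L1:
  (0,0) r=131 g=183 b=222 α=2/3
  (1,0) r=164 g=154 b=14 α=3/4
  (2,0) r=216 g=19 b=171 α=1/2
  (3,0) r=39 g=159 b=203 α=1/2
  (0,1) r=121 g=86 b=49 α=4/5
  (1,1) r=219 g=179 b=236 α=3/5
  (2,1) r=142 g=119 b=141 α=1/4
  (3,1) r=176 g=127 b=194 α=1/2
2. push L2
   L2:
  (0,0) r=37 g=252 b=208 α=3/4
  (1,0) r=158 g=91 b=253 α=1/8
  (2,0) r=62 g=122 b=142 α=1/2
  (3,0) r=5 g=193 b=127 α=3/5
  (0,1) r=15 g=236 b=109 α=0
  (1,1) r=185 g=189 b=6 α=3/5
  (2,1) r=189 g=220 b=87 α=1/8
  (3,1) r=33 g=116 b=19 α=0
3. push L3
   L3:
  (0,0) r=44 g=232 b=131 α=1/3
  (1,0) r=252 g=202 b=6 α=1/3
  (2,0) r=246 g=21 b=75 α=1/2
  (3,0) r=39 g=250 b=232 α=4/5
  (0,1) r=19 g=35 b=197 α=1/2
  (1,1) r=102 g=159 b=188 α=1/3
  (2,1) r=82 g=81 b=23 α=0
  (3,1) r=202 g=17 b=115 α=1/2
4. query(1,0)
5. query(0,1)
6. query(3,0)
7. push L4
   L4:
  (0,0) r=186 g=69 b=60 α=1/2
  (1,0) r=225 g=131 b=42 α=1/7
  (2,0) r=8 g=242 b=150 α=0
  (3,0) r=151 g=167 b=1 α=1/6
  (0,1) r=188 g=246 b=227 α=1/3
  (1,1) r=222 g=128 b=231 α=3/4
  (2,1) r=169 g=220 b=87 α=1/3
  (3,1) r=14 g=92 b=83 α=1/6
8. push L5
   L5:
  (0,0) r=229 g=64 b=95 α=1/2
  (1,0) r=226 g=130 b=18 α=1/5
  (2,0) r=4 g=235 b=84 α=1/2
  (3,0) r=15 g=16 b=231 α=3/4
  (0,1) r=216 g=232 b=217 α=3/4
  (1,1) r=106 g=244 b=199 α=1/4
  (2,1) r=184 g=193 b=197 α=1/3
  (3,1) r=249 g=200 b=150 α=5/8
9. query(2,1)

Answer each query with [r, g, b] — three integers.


query (1,0) [L1,L2,L3] — begin 0,0,0
L1 α=3/4: [123, 231/2, 21/2]
L2 α=1/8: [1019/8, 1799/16, 653/16]
L3 α=1/3: [2027/12, 3415/24, 701/24]
rounded: [169, 142, 29]

at x=0,y=1 over L1,L2,L3:
+L1 (α=4/5) → [484/5, 344/5, 196/5]
+L2 (α=0) → [484/5, 344/5, 196/5]
+L3 (α=1/2) → [579/10, 519/10, 1181/10]
= [58, 52, 118]

at x=3,y=0 over L1,L2,L3:
L1 α=1/2: [39/2, 159/2, 203/2]
L2 α=3/5: [54/5, 738/5, 584/5]
L3 α=4/5: [834/25, 5738/25, 5224/25]
→ [33, 230, 209]

(2,1) stack=L1,L2,L3,L4,L5; from [0,0,0]:
L1 α=1/4: [71/2, 119/4, 141/4]
L2 α=1/8: [875/16, 1713/32, 1335/32]
L3 α=0: [875/16, 1713/32, 1335/32]
L4 α=1/3: [2227/24, 5233/48, 909/16]
L5 α=1/3: [4435/36, 9865/72, 2485/24]
→ [123, 137, 104]


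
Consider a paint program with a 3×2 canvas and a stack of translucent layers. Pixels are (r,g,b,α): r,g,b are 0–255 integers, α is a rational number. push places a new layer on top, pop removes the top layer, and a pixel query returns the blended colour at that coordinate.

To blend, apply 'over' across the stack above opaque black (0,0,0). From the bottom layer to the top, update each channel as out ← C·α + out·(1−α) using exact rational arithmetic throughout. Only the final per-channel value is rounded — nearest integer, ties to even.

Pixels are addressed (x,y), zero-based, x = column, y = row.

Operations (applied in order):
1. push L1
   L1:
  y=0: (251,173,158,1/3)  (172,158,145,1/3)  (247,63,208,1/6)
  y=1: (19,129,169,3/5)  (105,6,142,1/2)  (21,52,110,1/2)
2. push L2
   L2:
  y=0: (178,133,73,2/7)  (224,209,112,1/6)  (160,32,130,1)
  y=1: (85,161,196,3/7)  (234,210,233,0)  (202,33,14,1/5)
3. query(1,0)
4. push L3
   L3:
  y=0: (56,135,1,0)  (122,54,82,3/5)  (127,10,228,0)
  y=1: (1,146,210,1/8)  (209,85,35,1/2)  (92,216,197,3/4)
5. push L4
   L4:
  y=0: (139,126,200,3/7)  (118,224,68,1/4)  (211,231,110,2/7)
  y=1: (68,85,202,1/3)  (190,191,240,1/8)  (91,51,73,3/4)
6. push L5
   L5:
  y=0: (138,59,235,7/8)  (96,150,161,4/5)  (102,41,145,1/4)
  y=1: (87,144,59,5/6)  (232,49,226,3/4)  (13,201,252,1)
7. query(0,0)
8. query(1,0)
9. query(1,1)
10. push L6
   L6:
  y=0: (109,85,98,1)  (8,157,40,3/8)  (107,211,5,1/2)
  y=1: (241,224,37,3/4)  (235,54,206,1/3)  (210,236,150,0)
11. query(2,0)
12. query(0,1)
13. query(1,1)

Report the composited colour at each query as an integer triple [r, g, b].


at x=1,y=0 over L1,L2:
L1 α=1/3: [172/3, 158/3, 145/3]
L2 α=1/6: [766/9, 1417/18, 1061/18]
rounded: [85, 79, 59]

(0,0) stack=L1,L2,L3,L4,L5; from [0,0,0]:
+L1 (α=1/3) → [251/3, 173/3, 158/3]
+L2 (α=2/7) → [2323/21, 1663/21, 1228/21]
+L3 (α=0) → [2323/21, 1663/21, 1228/21]
+L4 (α=3/7) → [18049/147, 14590/147, 17512/147]
+L5 (α=7/8) → [160051/1176, 75301/1176, 259327/1176]
→ [136, 64, 221]

(1,0) stack=L1,L2,L3,L4,L5; from [0,0,0]:
L1 α=1/3: [172/3, 158/3, 145/3]
L2 α=1/6: [766/9, 1417/18, 1061/18]
L3 α=3/5: [4826/45, 575/9, 655/9]
L4 α=1/4: [1649/15, 1247/12, 859/12]
L5 α=4/5: [7409/75, 8447/60, 8587/60]
= [99, 141, 143]

at x=1,y=1 over L1,L2,L3,L4,L5:
+L1 (α=1/2) → [105/2, 3, 71]
+L2 (α=0) → [105/2, 3, 71]
+L3 (α=1/2) → [523/4, 44, 53]
+L4 (α=1/8) → [4421/32, 499/8, 611/8]
+L5 (α=3/4) → [26693/128, 1675/32, 6035/32]
rounded: [209, 52, 189]

at x=2,y=0 over L1,L2,L3,L4,L5,L6:
after L1 α=1/6: [247/6, 21/2, 104/3]
after L2 α=1: [160, 32, 130]
after L3 α=0: [160, 32, 130]
after L4 α=2/7: [1222/7, 622/7, 870/7]
after L5 α=1/4: [1095/7, 2153/28, 3625/28]
after L6 α=1/2: [922/7, 8061/56, 3765/56]
→ [132, 144, 67]

at x=0,y=1 over L1,L2,L3,L4,L5,L6:
after L1 α=3/5: [57/5, 387/5, 507/5]
after L2 α=3/7: [1503/35, 3963/35, 4968/35]
after L3 α=1/8: [377/10, 4693/40, 3009/20]
after L4 α=1/3: [239/5, 2131/20, 5029/30]
after L5 α=5/6: [1207/15, 16531/120, 13879/180]
after L6 α=3/4: [3013/15, 97171/480, 33859/720]
→ [201, 202, 47]

at x=1,y=1 over L1,L2,L3,L4,L5,L6:
after L1 α=1/2: [105/2, 3, 71]
after L2 α=0: [105/2, 3, 71]
after L3 α=1/2: [523/4, 44, 53]
after L4 α=1/8: [4421/32, 499/8, 611/8]
after L5 α=3/4: [26693/128, 1675/32, 6035/32]
after L6 α=1/3: [13911/64, 2539/48, 9331/48]
= [217, 53, 194]


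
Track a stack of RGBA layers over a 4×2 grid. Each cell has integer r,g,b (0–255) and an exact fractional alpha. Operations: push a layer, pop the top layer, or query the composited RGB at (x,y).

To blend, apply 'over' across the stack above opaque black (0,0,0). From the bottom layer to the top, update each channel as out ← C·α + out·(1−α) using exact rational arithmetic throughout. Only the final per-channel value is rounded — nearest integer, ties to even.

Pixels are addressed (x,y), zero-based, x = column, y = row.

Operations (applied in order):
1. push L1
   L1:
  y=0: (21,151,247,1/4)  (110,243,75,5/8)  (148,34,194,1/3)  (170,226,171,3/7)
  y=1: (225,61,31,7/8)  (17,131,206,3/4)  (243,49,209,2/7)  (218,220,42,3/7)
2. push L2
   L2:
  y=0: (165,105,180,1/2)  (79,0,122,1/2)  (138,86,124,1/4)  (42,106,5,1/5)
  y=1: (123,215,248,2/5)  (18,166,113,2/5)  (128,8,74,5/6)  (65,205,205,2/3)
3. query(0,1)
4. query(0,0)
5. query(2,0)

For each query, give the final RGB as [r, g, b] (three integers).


at x=0,y=1 over L1,L2:
after L1 α=7/8: [1575/8, 427/8, 217/8]
after L2 α=2/5: [6693/40, 4721/40, 4619/40]
rounded: [167, 118, 115]

at x=0,y=0 over L1,L2:
+L1 (α=1/4) → [21/4, 151/4, 247/4]
+L2 (α=1/2) → [681/8, 571/8, 967/8]
= [85, 71, 121]

query (2,0) [L1,L2] — begin 0,0,0
after L1 α=1/3: [148/3, 34/3, 194/3]
after L2 α=1/4: [143/2, 30, 159/2]
rounded: [72, 30, 80]


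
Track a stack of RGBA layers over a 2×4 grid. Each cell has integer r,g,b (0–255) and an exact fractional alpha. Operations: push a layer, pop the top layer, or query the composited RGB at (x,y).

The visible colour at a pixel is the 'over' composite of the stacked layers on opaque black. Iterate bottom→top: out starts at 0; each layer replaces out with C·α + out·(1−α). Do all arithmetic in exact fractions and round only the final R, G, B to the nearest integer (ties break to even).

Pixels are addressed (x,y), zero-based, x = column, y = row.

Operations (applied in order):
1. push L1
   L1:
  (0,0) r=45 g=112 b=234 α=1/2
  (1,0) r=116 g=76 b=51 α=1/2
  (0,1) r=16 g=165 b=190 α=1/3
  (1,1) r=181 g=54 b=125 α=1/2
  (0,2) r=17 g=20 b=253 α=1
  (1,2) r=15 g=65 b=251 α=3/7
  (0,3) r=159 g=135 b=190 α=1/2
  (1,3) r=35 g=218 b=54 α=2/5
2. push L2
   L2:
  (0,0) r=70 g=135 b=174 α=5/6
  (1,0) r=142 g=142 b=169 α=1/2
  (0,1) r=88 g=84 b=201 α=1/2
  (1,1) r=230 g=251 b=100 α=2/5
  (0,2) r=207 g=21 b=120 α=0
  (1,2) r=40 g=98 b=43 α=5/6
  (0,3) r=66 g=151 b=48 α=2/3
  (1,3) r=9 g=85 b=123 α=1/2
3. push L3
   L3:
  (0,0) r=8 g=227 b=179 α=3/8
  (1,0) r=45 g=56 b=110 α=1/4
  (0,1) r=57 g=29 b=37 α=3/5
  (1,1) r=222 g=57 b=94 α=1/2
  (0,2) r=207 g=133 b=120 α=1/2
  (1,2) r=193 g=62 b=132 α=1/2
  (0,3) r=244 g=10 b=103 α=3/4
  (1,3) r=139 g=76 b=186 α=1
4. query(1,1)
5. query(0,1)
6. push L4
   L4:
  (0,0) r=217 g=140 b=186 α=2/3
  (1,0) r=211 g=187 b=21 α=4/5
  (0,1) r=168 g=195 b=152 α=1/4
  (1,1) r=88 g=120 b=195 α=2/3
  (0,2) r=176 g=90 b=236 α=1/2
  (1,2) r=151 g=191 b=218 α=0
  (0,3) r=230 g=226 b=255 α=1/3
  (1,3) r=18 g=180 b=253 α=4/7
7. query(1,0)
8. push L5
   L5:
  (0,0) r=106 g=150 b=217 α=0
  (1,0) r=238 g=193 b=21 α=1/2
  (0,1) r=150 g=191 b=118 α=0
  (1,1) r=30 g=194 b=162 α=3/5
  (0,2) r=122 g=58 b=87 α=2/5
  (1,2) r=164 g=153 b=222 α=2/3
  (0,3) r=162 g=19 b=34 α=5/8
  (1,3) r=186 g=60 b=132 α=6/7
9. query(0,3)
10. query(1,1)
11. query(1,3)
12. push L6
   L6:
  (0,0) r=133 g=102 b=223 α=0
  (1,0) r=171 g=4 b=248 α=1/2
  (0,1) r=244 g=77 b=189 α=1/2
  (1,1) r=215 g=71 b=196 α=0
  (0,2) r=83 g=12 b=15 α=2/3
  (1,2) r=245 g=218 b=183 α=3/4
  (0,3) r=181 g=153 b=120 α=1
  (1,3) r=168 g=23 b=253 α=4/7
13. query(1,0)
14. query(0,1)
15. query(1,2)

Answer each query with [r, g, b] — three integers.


query (1,1) [L1,L2,L3] — begin 0,0,0
after L1 α=1/2: [181/2, 27, 125/2]
after L2 α=2/5: [1463/10, 583/5, 155/2]
after L3 α=1/2: [3683/20, 434/5, 343/4]
= [184, 87, 86]

(0,1) stack=L1,L2,L3; from [0,0,0]:
L1 α=1/3: [16/3, 55, 190/3]
L2 α=1/2: [140/3, 139/2, 793/6]
L3 α=3/5: [793/15, 226/5, 1126/15]
= [53, 45, 75]

query (1,0) [L1,L2,L3,L4] — begin 0,0,0
+L1 (α=1/2) → [58, 38, 51/2]
+L2 (α=1/2) → [100, 90, 389/4]
+L3 (α=1/4) → [345/4, 163/2, 1607/16]
+L4 (α=4/5) → [3721/20, 1659/10, 2951/80]
rounded: [186, 166, 37]

(0,3) stack=L1,L2,L3,L4,L5; from [0,0,0]:
+L1 (α=1/2) → [159/2, 135/2, 95]
+L2 (α=2/3) → [141/2, 739/6, 191/3]
+L3 (α=3/4) → [1605/8, 919/24, 559/6]
+L4 (α=1/3) → [2525/12, 3631/36, 1324/9]
+L5 (α=5/8) → [5765/32, 4771/96, 917/12]
= [180, 50, 76]

(1,1) stack=L1,L2,L3,L4,L5; from [0,0,0]:
L1 α=1/2: [181/2, 27, 125/2]
L2 α=2/5: [1463/10, 583/5, 155/2]
L3 α=1/2: [3683/20, 434/5, 343/4]
L4 α=2/3: [2401/20, 1634/15, 1903/12]
L5 α=3/5: [3301/50, 11998/75, 4819/30]
= [66, 160, 161]

at x=1,y=3 over L1,L2,L3,L4,L5:
L1 α=2/5: [14, 436/5, 108/5]
L2 α=1/2: [23/2, 861/10, 723/10]
L3 α=1: [139, 76, 186]
L4 α=4/7: [489/7, 948/7, 1570/7]
L5 α=6/7: [8301/49, 3468/49, 7114/49]
= [169, 71, 145]

(1,0) stack=L1,L2,L3,L4,L5,L6; from [0,0,0]:
after L1 α=1/2: [58, 38, 51/2]
after L2 α=1/2: [100, 90, 389/4]
after L3 α=1/4: [345/4, 163/2, 1607/16]
after L4 α=4/5: [3721/20, 1659/10, 2951/80]
after L5 α=1/2: [8481/40, 3589/20, 4631/160]
after L6 α=1/2: [15321/80, 3669/40, 44311/320]
rounded: [192, 92, 138]

at x=0,y=1 over L1,L2,L3,L4,L5,L6:
after L1 α=1/3: [16/3, 55, 190/3]
after L2 α=1/2: [140/3, 139/2, 793/6]
after L3 α=3/5: [793/15, 226/5, 1126/15]
after L4 α=1/4: [1633/20, 1653/20, 943/10]
after L5 α=0: [1633/20, 1653/20, 943/10]
after L6 α=1/2: [6513/40, 3193/40, 2833/20]
rounded: [163, 80, 142]

at x=1,y=2 over L1,L2,L3,L4,L5,L6:
after L1 α=3/7: [45/7, 195/7, 753/7]
after L2 α=5/6: [1445/42, 3625/42, 1129/21]
after L3 α=1/2: [9551/84, 6229/84, 3901/42]
after L4 α=0: [9551/84, 6229/84, 3901/42]
after L5 α=2/3: [37103/252, 31933/252, 22549/126]
after L6 α=3/4: [222323/1008, 196741/1008, 91723/504]
→ [221, 195, 182]


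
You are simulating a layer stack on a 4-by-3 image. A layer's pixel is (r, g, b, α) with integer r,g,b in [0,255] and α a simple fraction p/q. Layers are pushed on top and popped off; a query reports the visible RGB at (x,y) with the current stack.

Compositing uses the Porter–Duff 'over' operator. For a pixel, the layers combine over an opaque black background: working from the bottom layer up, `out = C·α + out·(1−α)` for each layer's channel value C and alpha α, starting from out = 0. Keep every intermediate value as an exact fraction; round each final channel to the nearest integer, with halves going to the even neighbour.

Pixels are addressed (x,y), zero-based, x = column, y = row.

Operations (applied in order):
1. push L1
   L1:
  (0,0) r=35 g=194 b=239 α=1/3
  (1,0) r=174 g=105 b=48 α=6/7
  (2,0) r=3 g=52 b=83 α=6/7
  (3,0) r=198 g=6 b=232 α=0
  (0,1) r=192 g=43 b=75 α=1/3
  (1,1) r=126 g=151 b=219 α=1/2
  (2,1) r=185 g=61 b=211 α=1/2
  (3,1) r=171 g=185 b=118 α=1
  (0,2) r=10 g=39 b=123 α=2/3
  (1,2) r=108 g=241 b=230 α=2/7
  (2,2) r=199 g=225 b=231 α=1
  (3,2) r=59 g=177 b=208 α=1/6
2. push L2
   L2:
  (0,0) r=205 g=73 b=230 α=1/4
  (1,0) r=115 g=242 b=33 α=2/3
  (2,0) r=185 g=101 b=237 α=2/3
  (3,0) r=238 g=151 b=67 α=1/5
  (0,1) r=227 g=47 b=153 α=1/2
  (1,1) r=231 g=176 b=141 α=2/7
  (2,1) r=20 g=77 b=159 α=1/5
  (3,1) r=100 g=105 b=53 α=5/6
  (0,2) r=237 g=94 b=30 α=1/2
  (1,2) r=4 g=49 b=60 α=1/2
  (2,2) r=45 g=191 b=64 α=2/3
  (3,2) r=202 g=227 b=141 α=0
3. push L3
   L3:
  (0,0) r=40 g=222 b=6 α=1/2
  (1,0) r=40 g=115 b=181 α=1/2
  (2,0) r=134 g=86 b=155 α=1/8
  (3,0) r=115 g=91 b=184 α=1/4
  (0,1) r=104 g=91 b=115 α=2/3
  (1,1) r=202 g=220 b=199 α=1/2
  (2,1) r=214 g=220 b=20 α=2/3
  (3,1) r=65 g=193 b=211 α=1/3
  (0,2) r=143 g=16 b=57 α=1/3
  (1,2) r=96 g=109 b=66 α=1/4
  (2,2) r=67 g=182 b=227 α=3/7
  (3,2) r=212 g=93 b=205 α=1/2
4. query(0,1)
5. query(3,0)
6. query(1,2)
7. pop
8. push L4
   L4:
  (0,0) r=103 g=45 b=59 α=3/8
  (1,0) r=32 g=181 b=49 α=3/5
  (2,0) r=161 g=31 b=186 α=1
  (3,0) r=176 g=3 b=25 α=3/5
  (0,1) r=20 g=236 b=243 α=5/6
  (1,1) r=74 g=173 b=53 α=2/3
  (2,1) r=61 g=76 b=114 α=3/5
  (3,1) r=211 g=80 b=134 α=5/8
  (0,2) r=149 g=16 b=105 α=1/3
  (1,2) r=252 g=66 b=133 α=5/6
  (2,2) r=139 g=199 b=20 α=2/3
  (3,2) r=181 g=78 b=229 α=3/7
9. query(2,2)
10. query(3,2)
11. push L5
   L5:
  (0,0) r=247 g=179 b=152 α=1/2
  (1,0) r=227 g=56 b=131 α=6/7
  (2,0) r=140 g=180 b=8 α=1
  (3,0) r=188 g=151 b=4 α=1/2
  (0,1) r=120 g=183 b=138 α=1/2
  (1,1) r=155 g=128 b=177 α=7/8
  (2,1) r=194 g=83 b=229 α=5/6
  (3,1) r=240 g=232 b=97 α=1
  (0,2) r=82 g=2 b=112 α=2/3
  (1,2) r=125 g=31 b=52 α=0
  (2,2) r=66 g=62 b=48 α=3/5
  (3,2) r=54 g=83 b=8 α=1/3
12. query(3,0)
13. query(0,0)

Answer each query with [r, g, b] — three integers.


at x=0,y=1 over L1,L2,L3:
+L1 (α=1/3) → [64, 43/3, 25]
+L2 (α=1/2) → [291/2, 92/3, 89]
+L3 (α=2/3) → [707/6, 638/9, 319/3]
rounded: [118, 71, 106]

at x=3,y=0 over L1,L2,L3:
+L1 (α=0) → [0, 0, 0]
+L2 (α=1/5) → [238/5, 151/5, 67/5]
+L3 (α=1/4) → [1289/20, 227/5, 1121/20]
rounded: [64, 45, 56]

at x=1,y=2 over L1,L2,L3:
+L1 (α=2/7) → [216/7, 482/7, 460/7]
+L2 (α=1/2) → [122/7, 825/14, 440/7]
+L3 (α=1/4) → [519/14, 4001/56, 891/14]
rounded: [37, 71, 64]

at x=2,y=2 over L1,L2,L4:
+L1 (α=1) → [199, 225, 231]
+L2 (α=2/3) → [289/3, 607/3, 359/3]
+L4 (α=2/3) → [1123/9, 1801/9, 479/9]
= [125, 200, 53]

(3,2) stack=L1,L2,L4; from [0,0,0]:
after L1 α=1/6: [59/6, 59/2, 104/3]
after L2 α=0: [59/6, 59/2, 104/3]
after L4 α=3/7: [1747/21, 352/7, 2477/21]
= [83, 50, 118]

query (3,0) [L1,L2,L4,L5] — begin 0,0,0
+L1 (α=0) → [0, 0, 0]
+L2 (α=1/5) → [238/5, 151/5, 67/5]
+L4 (α=3/5) → [3116/25, 347/25, 509/25]
+L5 (α=1/2) → [3908/25, 2061/25, 609/50]
→ [156, 82, 12]

query (0,0) [L1,L2,L4,L5] — begin 0,0,0
after L1 α=1/3: [35/3, 194/3, 239/3]
after L2 α=1/4: [60, 267/4, 469/4]
after L4 α=3/8: [609/8, 1875/32, 3053/32]
after L5 α=1/2: [2585/16, 7603/64, 7917/64]
= [162, 119, 124]
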